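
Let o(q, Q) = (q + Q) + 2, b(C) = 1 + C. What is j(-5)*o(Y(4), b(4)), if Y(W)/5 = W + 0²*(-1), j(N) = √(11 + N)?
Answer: 27*√6 ≈ 66.136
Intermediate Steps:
Y(W) = 5*W (Y(W) = 5*(W + 0²*(-1)) = 5*(W + 0*(-1)) = 5*(W + 0) = 5*W)
o(q, Q) = 2 + Q + q (o(q, Q) = (Q + q) + 2 = 2 + Q + q)
j(-5)*o(Y(4), b(4)) = √(11 - 5)*(2 + (1 + 4) + 5*4) = √6*(2 + 5 + 20) = √6*27 = 27*√6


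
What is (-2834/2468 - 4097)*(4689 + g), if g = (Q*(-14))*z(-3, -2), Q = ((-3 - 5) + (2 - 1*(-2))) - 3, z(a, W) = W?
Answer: -22721617695/1234 ≈ -1.8413e+7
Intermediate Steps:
Q = -7 (Q = (-8 + (2 + 2)) - 3 = (-8 + 4) - 3 = -4 - 3 = -7)
g = -196 (g = -7*(-14)*(-2) = 98*(-2) = -196)
(-2834/2468 - 4097)*(4689 + g) = (-2834/2468 - 4097)*(4689 - 196) = (-2834*1/2468 - 4097)*4493 = (-1417/1234 - 4097)*4493 = -5057115/1234*4493 = -22721617695/1234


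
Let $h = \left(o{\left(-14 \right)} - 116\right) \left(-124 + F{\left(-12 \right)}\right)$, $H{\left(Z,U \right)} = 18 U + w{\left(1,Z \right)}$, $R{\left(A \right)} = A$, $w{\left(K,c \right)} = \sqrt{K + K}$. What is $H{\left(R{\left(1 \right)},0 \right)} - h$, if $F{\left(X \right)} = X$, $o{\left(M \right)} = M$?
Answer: $-17680 + \sqrt{2} \approx -17679.0$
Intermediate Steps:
$w{\left(K,c \right)} = \sqrt{2} \sqrt{K}$ ($w{\left(K,c \right)} = \sqrt{2 K} = \sqrt{2} \sqrt{K}$)
$H{\left(Z,U \right)} = \sqrt{2} + 18 U$ ($H{\left(Z,U \right)} = 18 U + \sqrt{2} \sqrt{1} = 18 U + \sqrt{2} \cdot 1 = 18 U + \sqrt{2} = \sqrt{2} + 18 U$)
$h = 17680$ ($h = \left(-14 - 116\right) \left(-124 - 12\right) = \left(-130\right) \left(-136\right) = 17680$)
$H{\left(R{\left(1 \right)},0 \right)} - h = \left(\sqrt{2} + 18 \cdot 0\right) - 17680 = \left(\sqrt{2} + 0\right) - 17680 = \sqrt{2} - 17680 = -17680 + \sqrt{2}$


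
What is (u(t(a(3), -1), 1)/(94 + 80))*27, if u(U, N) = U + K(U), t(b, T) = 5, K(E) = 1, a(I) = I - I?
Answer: 27/29 ≈ 0.93103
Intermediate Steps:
a(I) = 0
u(U, N) = 1 + U (u(U, N) = U + 1 = 1 + U)
(u(t(a(3), -1), 1)/(94 + 80))*27 = ((1 + 5)/(94 + 80))*27 = (6/174)*27 = (6*(1/174))*27 = (1/29)*27 = 27/29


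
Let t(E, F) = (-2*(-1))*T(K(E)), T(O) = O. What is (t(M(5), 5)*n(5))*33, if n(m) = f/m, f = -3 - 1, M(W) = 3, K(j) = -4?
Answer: 1056/5 ≈ 211.20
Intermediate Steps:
t(E, F) = -8 (t(E, F) = -2*(-1)*(-4) = 2*(-4) = -8)
f = -4
n(m) = -4/m
(t(M(5), 5)*n(5))*33 = -(-32)/5*33 = -8*(-4/5)*33 = (32/5)*33 = 1056/5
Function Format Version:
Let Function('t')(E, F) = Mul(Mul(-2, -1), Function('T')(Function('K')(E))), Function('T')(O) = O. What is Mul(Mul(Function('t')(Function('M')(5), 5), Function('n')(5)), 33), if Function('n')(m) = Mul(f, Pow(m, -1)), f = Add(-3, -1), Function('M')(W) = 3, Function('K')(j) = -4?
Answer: Rational(1056, 5) ≈ 211.20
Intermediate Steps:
Function('t')(E, F) = -8 (Function('t')(E, F) = Mul(Mul(-2, -1), -4) = Mul(2, -4) = -8)
f = -4
Function('n')(m) = Mul(-4, Pow(m, -1))
Mul(Mul(Function('t')(Function('M')(5), 5), Function('n')(5)), 33) = Mul(Mul(-8, Mul(-4, Pow(5, -1))), 33) = Mul(Mul(-8, Mul(-4, Rational(1, 5))), 33) = Mul(Mul(-8, Rational(-4, 5)), 33) = Mul(Rational(32, 5), 33) = Rational(1056, 5)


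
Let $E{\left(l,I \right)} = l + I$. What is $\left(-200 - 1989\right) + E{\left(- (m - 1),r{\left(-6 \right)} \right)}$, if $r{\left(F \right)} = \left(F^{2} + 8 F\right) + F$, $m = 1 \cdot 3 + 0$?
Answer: $-2209$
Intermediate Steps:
$m = 3$ ($m = 3 + 0 = 3$)
$r{\left(F \right)} = F^{2} + 9 F$
$E{\left(l,I \right)} = I + l$
$\left(-200 - 1989\right) + E{\left(- (m - 1),r{\left(-6 \right)} \right)} = \left(-200 - 1989\right) - \left(2 + 6 \left(9 - 6\right)\right) = \left(-200 - 1989\right) - 20 = -2189 - 20 = -2209$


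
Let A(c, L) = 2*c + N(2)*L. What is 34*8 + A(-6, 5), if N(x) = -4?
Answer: 240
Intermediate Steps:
A(c, L) = -4*L + 2*c (A(c, L) = 2*c - 4*L = -4*L + 2*c)
34*8 + A(-6, 5) = 34*8 + (-4*5 + 2*(-6)) = 272 + (-20 - 12) = 272 - 32 = 240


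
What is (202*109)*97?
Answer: 2135746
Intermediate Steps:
(202*109)*97 = 22018*97 = 2135746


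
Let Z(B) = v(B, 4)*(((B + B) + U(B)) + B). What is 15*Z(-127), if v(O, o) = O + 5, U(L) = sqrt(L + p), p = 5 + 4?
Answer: 697230 - 1830*I*sqrt(118) ≈ 6.9723e+5 - 19879.0*I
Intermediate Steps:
p = 9
U(L) = sqrt(9 + L) (U(L) = sqrt(L + 9) = sqrt(9 + L))
v(O, o) = 5 + O
Z(B) = (5 + B)*(sqrt(9 + B) + 3*B) (Z(B) = (5 + B)*(((B + B) + sqrt(9 + B)) + B) = (5 + B)*((2*B + sqrt(9 + B)) + B) = (5 + B)*((sqrt(9 + B) + 2*B) + B) = (5 + B)*(sqrt(9 + B) + 3*B))
15*Z(-127) = 15*((5 - 127)*(sqrt(9 - 127) + 3*(-127))) = 15*(-122*(sqrt(-118) - 381)) = 15*(-122*(I*sqrt(118) - 381)) = 15*(-122*(-381 + I*sqrt(118))) = 15*(46482 - 122*I*sqrt(118)) = 697230 - 1830*I*sqrt(118)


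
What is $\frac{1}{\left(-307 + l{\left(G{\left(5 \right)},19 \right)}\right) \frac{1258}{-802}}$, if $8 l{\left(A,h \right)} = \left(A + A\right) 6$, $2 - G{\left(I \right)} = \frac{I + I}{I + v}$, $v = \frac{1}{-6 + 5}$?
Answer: $\frac{1604}{774299} \approx 0.0020716$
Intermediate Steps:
$v = -1$ ($v = \frac{1}{-1} = -1$)
$G{\left(I \right)} = 2 - \frac{2 I}{-1 + I}$ ($G{\left(I \right)} = 2 - \frac{I + I}{I - 1} = 2 - \frac{2 I}{-1 + I}$)
$l{\left(A,h \right)} = \frac{3 A}{2}$ ($l{\left(A,h \right)} = \frac{\left(A + A\right) 6}{8} = \frac{2 A 6}{8} = \frac{12 A}{8} = \frac{3 A}{2}$)
$\frac{1}{\left(-307 + l{\left(G{\left(5 \right)},19 \right)}\right) \frac{1258}{-802}} = \frac{1}{\left(-307 + \frac{3 \left(- \frac{2}{-1 + 5}\right)}{2}\right) \frac{1258}{-802}} = \frac{1}{\left(-307 + \frac{3 \left(- \frac{2}{4}\right)}{2}\right) 1258 \left(- \frac{1}{802}\right)} = \frac{1}{\left(-307 + \frac{3 \left(\left(-2\right) \frac{1}{4}\right)}{2}\right) \left(- \frac{629}{401}\right)} = \frac{1}{\left(-307 + \frac{3}{2} \left(- \frac{1}{2}\right)\right) \left(- \frac{629}{401}\right)} = \frac{1}{\left(-307 - \frac{3}{4}\right) \left(- \frac{629}{401}\right)} = \frac{1}{\left(- \frac{1231}{4}\right) \left(- \frac{629}{401}\right)} = \frac{1}{\frac{774299}{1604}} = \frac{1604}{774299}$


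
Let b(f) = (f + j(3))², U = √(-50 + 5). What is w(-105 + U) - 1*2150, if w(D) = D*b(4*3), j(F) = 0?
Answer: -17270 + 432*I*√5 ≈ -17270.0 + 965.98*I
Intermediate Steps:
U = 3*I*√5 (U = √(-45) = 3*I*√5 ≈ 6.7082*I)
b(f) = f² (b(f) = (f + 0)² = f²)
w(D) = 144*D (w(D) = D*(4*3)² = D*12² = D*144 = 144*D)
w(-105 + U) - 1*2150 = 144*(-105 + 3*I*√5) - 1*2150 = (-15120 + 432*I*√5) - 2150 = -17270 + 432*I*√5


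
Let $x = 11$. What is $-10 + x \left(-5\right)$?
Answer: $-65$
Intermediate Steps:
$-10 + x \left(-5\right) = -10 + 11 \left(-5\right) = -10 - 55 = -65$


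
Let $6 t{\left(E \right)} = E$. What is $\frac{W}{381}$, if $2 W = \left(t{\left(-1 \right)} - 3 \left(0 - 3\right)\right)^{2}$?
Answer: $\frac{2809}{27432} \approx 0.1024$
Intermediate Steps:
$t{\left(E \right)} = \frac{E}{6}$
$W = \frac{2809}{72}$ ($W = \frac{\left(\frac{1}{6} \left(-1\right) - 3 \left(0 - 3\right)\right)^{2}}{2} = \frac{\left(- \frac{1}{6} - -9\right)^{2}}{2} = \frac{\left(- \frac{1}{6} + 9\right)^{2}}{2} = \frac{\left(\frac{53}{6}\right)^{2}}{2} = \frac{1}{2} \cdot \frac{2809}{36} = \frac{2809}{72} \approx 39.014$)
$\frac{W}{381} = \frac{2809}{72 \cdot 381} = \frac{2809}{72} \cdot \frac{1}{381} = \frac{2809}{27432}$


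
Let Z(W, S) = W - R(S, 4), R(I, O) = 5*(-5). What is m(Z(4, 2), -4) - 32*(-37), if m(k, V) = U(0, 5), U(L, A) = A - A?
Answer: 1184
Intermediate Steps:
R(I, O) = -25
U(L, A) = 0
Z(W, S) = 25 + W (Z(W, S) = W - 1*(-25) = W + 25 = 25 + W)
m(k, V) = 0
m(Z(4, 2), -4) - 32*(-37) = 0 - 32*(-37) = 0 + 1184 = 1184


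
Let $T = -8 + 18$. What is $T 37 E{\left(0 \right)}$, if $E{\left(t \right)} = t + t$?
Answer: $0$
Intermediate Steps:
$E{\left(t \right)} = 2 t$
$T = 10$
$T 37 E{\left(0 \right)} = 10 \cdot 37 \cdot 2 \cdot 0 = 370 \cdot 0 = 0$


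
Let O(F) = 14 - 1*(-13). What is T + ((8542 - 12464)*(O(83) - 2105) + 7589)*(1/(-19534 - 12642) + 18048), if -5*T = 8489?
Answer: 23685823176681611/160880 ≈ 1.4723e+11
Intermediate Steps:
O(F) = 27 (O(F) = 14 + 13 = 27)
T = -8489/5 (T = -1/5*8489 = -8489/5 ≈ -1697.8)
T + ((8542 - 12464)*(O(83) - 2105) + 7589)*(1/(-19534 - 12642) + 18048) = -8489/5 + ((8542 - 12464)*(27 - 2105) + 7589)*(1/(-19534 - 12642) + 18048) = -8489/5 + (-3922*(-2078) + 7589)*(1/(-32176) + 18048) = -8489/5 + (8149916 + 7589)*(-1/32176 + 18048) = -8489/5 + 8157505*(580712447/32176) = -8489/5 + 4737164689964735/32176 = 23685823176681611/160880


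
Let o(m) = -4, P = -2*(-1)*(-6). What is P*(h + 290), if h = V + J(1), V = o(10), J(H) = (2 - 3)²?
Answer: -3444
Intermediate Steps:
P = -12 (P = 2*(-6) = -12)
J(H) = 1 (J(H) = (-1)² = 1)
V = -4
h = -3 (h = -4 + 1 = -3)
P*(h + 290) = -12*(-3 + 290) = -12*287 = -3444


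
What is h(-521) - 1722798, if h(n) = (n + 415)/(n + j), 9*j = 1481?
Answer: -2763367515/1604 ≈ -1.7228e+6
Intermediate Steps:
j = 1481/9 (j = (1/9)*1481 = 1481/9 ≈ 164.56)
h(n) = (415 + n)/(1481/9 + n) (h(n) = (n + 415)/(n + 1481/9) = (415 + n)/(1481/9 + n))
h(-521) - 1722798 = 9*(415 - 521)/(1481 + 9*(-521)) - 1722798 = 9*(-106)/(1481 - 4689) - 1722798 = 9*(-106)/(-3208) - 1722798 = 9*(-1/3208)*(-106) - 1722798 = 477/1604 - 1722798 = -2763367515/1604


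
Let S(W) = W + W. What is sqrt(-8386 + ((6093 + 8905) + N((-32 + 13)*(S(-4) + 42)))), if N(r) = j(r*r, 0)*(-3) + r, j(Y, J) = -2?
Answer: 2*sqrt(1493) ≈ 77.279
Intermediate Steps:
S(W) = 2*W
N(r) = 6 + r (N(r) = -2*(-3) + r = 6 + r)
sqrt(-8386 + ((6093 + 8905) + N((-32 + 13)*(S(-4) + 42)))) = sqrt(-8386 + ((6093 + 8905) + (6 + (-32 + 13)*(2*(-4) + 42)))) = sqrt(-8386 + (14998 + (6 - 19*(-8 + 42)))) = sqrt(-8386 + (14998 + (6 - 19*34))) = sqrt(-8386 + (14998 + (6 - 646))) = sqrt(-8386 + (14998 - 640)) = sqrt(-8386 + 14358) = sqrt(5972) = 2*sqrt(1493)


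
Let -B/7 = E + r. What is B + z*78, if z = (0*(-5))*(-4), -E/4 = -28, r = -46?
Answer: -462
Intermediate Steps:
E = 112 (E = -4*(-28) = 112)
B = -462 (B = -7*(112 - 46) = -7*66 = -462)
z = 0 (z = 0*(-4) = 0)
B + z*78 = -462 + 0*78 = -462 + 0 = -462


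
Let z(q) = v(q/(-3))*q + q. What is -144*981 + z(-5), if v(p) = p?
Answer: -423832/3 ≈ -1.4128e+5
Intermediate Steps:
z(q) = q - q**2/3 (z(q) = (q/(-3))*q + q = (q*(-1/3))*q + q = (-q/3)*q + q = -q**2/3 + q = q - q**2/3)
-144*981 + z(-5) = -144*981 + (1/3)*(-5)*(3 - 1*(-5)) = -141264 + (1/3)*(-5)*(3 + 5) = -141264 + (1/3)*(-5)*8 = -141264 - 40/3 = -423832/3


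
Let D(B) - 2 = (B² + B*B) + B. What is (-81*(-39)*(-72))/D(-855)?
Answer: -227448/1461197 ≈ -0.15566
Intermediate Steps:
D(B) = 2 + B + 2*B² (D(B) = 2 + ((B² + B*B) + B) = 2 + ((B² + B²) + B) = 2 + (2*B² + B) = 2 + (B + 2*B²) = 2 + B + 2*B²)
(-81*(-39)*(-72))/D(-855) = (-81*(-39)*(-72))/(2 - 855 + 2*(-855)²) = (3159*(-72))/(2 - 855 + 2*731025) = -227448/(2 - 855 + 1462050) = -227448/1461197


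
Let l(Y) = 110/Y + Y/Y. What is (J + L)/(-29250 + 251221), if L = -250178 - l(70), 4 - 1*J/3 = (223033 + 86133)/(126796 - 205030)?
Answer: -1756350303/1558458391 ≈ -1.1270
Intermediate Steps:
J = 23927/1003 (J = 12 - 3*(223033 + 86133)/(126796 - 205030) = 12 - 927498/(-78234) = 12 - 927498*(-1)/78234 = 12 - 3*(-11891/3009) = 12 + 11891/1003 = 23927/1003 ≈ 23.855)
l(Y) = 1 + 110/Y (l(Y) = 110/Y + 1 = 1 + 110/Y)
L = -1751264/7 (L = -250178 - (110 + 70)/70 = -250178 - 180/70 = -250178 - 1*18/7 = -250178 - 18/7 = -1751264/7 ≈ -2.5018e+5)
(J + L)/(-29250 + 251221) = (23927/1003 - 1751264/7)/(-29250 + 251221) = -1756350303/7021/221971 = -1756350303/7021*1/221971 = -1756350303/1558458391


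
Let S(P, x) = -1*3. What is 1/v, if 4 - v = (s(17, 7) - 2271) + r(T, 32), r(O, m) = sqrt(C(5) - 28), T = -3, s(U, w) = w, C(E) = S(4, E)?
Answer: 2268/5143855 + I*sqrt(31)/5143855 ≈ 0.00044091 + 1.0824e-6*I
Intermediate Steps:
S(P, x) = -3
C(E) = -3
r(O, m) = I*sqrt(31) (r(O, m) = sqrt(-3 - 28) = sqrt(-31) = I*sqrt(31))
v = 2268 - I*sqrt(31) (v = 4 - ((7 - 2271) + I*sqrt(31)) = 4 - (-2264 + I*sqrt(31)) = 4 + (2264 - I*sqrt(31)) = 2268 - I*sqrt(31) ≈ 2268.0 - 5.5678*I)
1/v = 1/(2268 - I*sqrt(31))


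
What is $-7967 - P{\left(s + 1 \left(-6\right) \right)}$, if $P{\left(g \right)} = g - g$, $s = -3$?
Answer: $-7967$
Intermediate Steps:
$P{\left(g \right)} = 0$
$-7967 - P{\left(s + 1 \left(-6\right) \right)} = -7967 - 0 = -7967 + 0 = -7967$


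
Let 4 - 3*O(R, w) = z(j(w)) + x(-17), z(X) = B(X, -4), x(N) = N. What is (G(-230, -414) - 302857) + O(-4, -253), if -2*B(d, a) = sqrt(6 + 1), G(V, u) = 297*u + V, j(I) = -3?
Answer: -426038 + sqrt(7)/6 ≈ -4.2604e+5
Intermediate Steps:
G(V, u) = V + 297*u
B(d, a) = -sqrt(7)/2 (B(d, a) = -sqrt(6 + 1)/2 = -sqrt(7)/2)
z(X) = -sqrt(7)/2
O(R, w) = 7 + sqrt(7)/6 (O(R, w) = 4/3 - (-sqrt(7)/2 - 17)/3 = 4/3 - (-17 - sqrt(7)/2)/3 = 4/3 + (17/3 + sqrt(7)/6) = 7 + sqrt(7)/6)
(G(-230, -414) - 302857) + O(-4, -253) = ((-230 + 297*(-414)) - 302857) + (7 + sqrt(7)/6) = ((-230 - 122958) - 302857) + (7 + sqrt(7)/6) = (-123188 - 302857) + (7 + sqrt(7)/6) = -426045 + (7 + sqrt(7)/6) = -426038 + sqrt(7)/6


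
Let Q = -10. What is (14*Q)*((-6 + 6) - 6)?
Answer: 840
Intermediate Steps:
(14*Q)*((-6 + 6) - 6) = (14*(-10))*((-6 + 6) - 6) = -140*(0 - 6) = -140*(-6) = 840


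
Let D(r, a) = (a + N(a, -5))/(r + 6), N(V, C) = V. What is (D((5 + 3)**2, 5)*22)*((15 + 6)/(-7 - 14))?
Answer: -22/7 ≈ -3.1429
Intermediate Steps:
D(r, a) = 2*a/(6 + r) (D(r, a) = (a + a)/(r + 6) = (2*a)/(6 + r) = 2*a/(6 + r))
(D((5 + 3)**2, 5)*22)*((15 + 6)/(-7 - 14)) = ((2*5/(6 + (5 + 3)**2))*22)*((15 + 6)/(-7 - 14)) = ((2*5/(6 + 8**2))*22)*(21/(-21)) = ((2*5/(6 + 64))*22)*(21*(-1/21)) = ((2*5/70)*22)*(-1) = ((2*5*(1/70))*22)*(-1) = ((1/7)*22)*(-1) = (22/7)*(-1) = -22/7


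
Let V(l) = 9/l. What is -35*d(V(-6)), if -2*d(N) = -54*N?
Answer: 2835/2 ≈ 1417.5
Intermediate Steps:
d(N) = 27*N (d(N) = -(-27)*N = 27*N)
-35*d(V(-6)) = -945*9/(-6) = -945*9*(-1/6) = -945*(-3)/2 = -35*(-81/2) = 2835/2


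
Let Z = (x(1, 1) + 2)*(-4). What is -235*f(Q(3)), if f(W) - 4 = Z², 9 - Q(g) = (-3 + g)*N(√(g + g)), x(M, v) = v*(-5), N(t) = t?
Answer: -34780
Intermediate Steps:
x(M, v) = -5*v
Z = 12 (Z = (-5*1 + 2)*(-4) = (-5 + 2)*(-4) = -3*(-4) = 12)
Q(g) = 9 - √2*√g*(-3 + g) (Q(g) = 9 - (-3 + g)*√(g + g) = 9 - (-3 + g)*√(2*g) = 9 - (-3 + g)*√2*√g = 9 - √2*√g*(-3 + g))
f(W) = 148 (f(W) = 4 + 12² = 4 + 144 = 148)
-235*f(Q(3)) = -235*148 = -34780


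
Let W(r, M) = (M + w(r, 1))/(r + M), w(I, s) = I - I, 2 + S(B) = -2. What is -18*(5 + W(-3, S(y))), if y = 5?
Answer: -702/7 ≈ -100.29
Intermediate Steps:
S(B) = -4 (S(B) = -2 - 2 = -4)
w(I, s) = 0
W(r, M) = M/(M + r) (W(r, M) = (M + 0)/(r + M) = M/(M + r))
-18*(5 + W(-3, S(y))) = -18*(5 - 4/(-4 - 3)) = -18*(5 - 4/(-7)) = -18*(5 - 4*(-⅐)) = -18*(5 + 4/7) = -18*39/7 = -702/7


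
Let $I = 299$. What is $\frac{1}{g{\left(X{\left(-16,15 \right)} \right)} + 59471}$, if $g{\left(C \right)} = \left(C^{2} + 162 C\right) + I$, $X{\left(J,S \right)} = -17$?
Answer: $\frac{1}{57305} \approx 1.745 \cdot 10^{-5}$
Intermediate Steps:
$g{\left(C \right)} = 299 + C^{2} + 162 C$ ($g{\left(C \right)} = \left(C^{2} + 162 C\right) + 299 = 299 + C^{2} + 162 C$)
$\frac{1}{g{\left(X{\left(-16,15 \right)} \right)} + 59471} = \frac{1}{\left(299 + \left(-17\right)^{2} + 162 \left(-17\right)\right) + 59471} = \frac{1}{\left(299 + 289 - 2754\right) + 59471} = \frac{1}{-2166 + 59471} = \frac{1}{57305}$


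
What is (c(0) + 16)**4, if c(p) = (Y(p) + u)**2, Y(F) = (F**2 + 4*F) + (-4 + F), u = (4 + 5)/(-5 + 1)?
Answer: 602425897921/65536 ≈ 9.1923e+6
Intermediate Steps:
u = -9/4 (u = 9/(-4) = 9*(-1/4) = -9/4 ≈ -2.2500)
Y(F) = -4 + F**2 + 5*F
c(p) = (-25/4 + p**2 + 5*p)**2 (c(p) = ((-4 + p**2 + 5*p) - 9/4)**2 = (-25/4 + p**2 + 5*p)**2)
(c(0) + 16)**4 = ((-25 + 4*0**2 + 20*0)**2/16 + 16)**4 = ((-25 + 4*0 + 0)**2/16 + 16)**4 = ((-25 + 0 + 0)**2/16 + 16)**4 = ((1/16)*(-25)**2 + 16)**4 = ((1/16)*625 + 16)**4 = (625/16 + 16)**4 = (881/16)**4 = 602425897921/65536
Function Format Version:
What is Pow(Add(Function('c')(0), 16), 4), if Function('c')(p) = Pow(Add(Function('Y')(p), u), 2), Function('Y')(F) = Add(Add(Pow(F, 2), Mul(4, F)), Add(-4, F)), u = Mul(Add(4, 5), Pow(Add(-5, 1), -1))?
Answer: Rational(602425897921, 65536) ≈ 9.1923e+6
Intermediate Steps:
u = Rational(-9, 4) (u = Mul(9, Pow(-4, -1)) = Mul(9, Rational(-1, 4)) = Rational(-9, 4) ≈ -2.2500)
Function('Y')(F) = Add(-4, Pow(F, 2), Mul(5, F))
Function('c')(p) = Pow(Add(Rational(-25, 4), Pow(p, 2), Mul(5, p)), 2) (Function('c')(p) = Pow(Add(Add(-4, Pow(p, 2), Mul(5, p)), Rational(-9, 4)), 2) = Pow(Add(Rational(-25, 4), Pow(p, 2), Mul(5, p)), 2))
Pow(Add(Function('c')(0), 16), 4) = Pow(Add(Mul(Rational(1, 16), Pow(Add(-25, Mul(4, Pow(0, 2)), Mul(20, 0)), 2)), 16), 4) = Pow(Add(Mul(Rational(1, 16), Pow(Add(-25, Mul(4, 0), 0), 2)), 16), 4) = Pow(Add(Mul(Rational(1, 16), Pow(Add(-25, 0, 0), 2)), 16), 4) = Pow(Add(Mul(Rational(1, 16), Pow(-25, 2)), 16), 4) = Pow(Add(Mul(Rational(1, 16), 625), 16), 4) = Pow(Add(Rational(625, 16), 16), 4) = Pow(Rational(881, 16), 4) = Rational(602425897921, 65536)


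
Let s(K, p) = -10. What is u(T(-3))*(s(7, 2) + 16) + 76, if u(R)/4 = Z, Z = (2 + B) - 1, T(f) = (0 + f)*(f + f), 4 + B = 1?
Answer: 28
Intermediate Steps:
B = -3 (B = -4 + 1 = -3)
T(f) = 2*f**2 (T(f) = f*(2*f) = 2*f**2)
Z = -2 (Z = (2 - 3) - 1 = -1 - 1 = -2)
u(R) = -8 (u(R) = 4*(-2) = -8)
u(T(-3))*(s(7, 2) + 16) + 76 = -8*(-10 + 16) + 76 = -8*6 + 76 = -48 + 76 = 28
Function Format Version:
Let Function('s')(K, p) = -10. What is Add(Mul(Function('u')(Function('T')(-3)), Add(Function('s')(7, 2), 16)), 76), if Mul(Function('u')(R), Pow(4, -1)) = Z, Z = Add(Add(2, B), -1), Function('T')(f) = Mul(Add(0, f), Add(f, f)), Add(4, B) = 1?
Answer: 28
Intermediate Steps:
B = -3 (B = Add(-4, 1) = -3)
Function('T')(f) = Mul(2, Pow(f, 2)) (Function('T')(f) = Mul(f, Mul(2, f)) = Mul(2, Pow(f, 2)))
Z = -2 (Z = Add(Add(2, -3), -1) = Add(-1, -1) = -2)
Function('u')(R) = -8 (Function('u')(R) = Mul(4, -2) = -8)
Add(Mul(Function('u')(Function('T')(-3)), Add(Function('s')(7, 2), 16)), 76) = Add(Mul(-8, Add(-10, 16)), 76) = Add(Mul(-8, 6), 76) = Add(-48, 76) = 28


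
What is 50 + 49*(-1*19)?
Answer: -881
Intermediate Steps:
50 + 49*(-1*19) = 50 + 49*(-19) = 50 - 931 = -881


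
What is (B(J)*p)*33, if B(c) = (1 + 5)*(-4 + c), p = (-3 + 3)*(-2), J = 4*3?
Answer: 0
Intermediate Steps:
J = 12
p = 0 (p = 0*(-2) = 0)
B(c) = -24 + 6*c (B(c) = 6*(-4 + c) = -24 + 6*c)
(B(J)*p)*33 = ((-24 + 6*12)*0)*33 = ((-24 + 72)*0)*33 = (48*0)*33 = 0*33 = 0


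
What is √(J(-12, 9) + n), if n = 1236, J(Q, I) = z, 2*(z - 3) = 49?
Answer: 19*√14/2 ≈ 35.546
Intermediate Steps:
z = 55/2 (z = 3 + (½)*49 = 3 + 49/2 = 55/2 ≈ 27.500)
J(Q, I) = 55/2
√(J(-12, 9) + n) = √(55/2 + 1236) = √(2527/2) = 19*√14/2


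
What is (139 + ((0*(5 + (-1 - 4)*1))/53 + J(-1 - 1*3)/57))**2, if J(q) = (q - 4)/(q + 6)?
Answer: 62710561/3249 ≈ 19302.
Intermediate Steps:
J(q) = (-4 + q)/(6 + q)
(139 + ((0*(5 + (-1 - 4)*1))/53 + J(-1 - 1*3)/57))**2 = (139 + ((0*(5 + (-1 - 4)*1))/53 + ((-4 + (-1 - 1*3))/(6 + (-1 - 1*3)))/57))**2 = (139 + ((0*(5 - 5*1))*(1/53) + ((-4 + (-1 - 3))/(6 + (-1 - 3)))*(1/57)))**2 = (139 + ((0*(5 - 5))*(1/53) + ((-4 - 4)/(6 - 4))*(1/57)))**2 = (139 + ((0*0)*(1/53) + (-8/2)*(1/57)))**2 = (139 + (0*(1/53) + ((1/2)*(-8))*(1/57)))**2 = (139 + (0 - 4*1/57))**2 = (139 + (0 - 4/57))**2 = (139 - 4/57)**2 = (7919/57)**2 = 62710561/3249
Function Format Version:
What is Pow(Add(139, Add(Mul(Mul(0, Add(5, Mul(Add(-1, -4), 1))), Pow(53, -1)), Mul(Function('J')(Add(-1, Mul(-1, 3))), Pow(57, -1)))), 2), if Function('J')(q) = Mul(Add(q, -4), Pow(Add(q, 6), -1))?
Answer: Rational(62710561, 3249) ≈ 19302.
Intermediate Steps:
Function('J')(q) = Mul(Pow(Add(6, q), -1), Add(-4, q)) (Function('J')(q) = Mul(Add(-4, q), Pow(Add(6, q), -1)) = Mul(Pow(Add(6, q), -1), Add(-4, q)))
Pow(Add(139, Add(Mul(Mul(0, Add(5, Mul(Add(-1, -4), 1))), Pow(53, -1)), Mul(Function('J')(Add(-1, Mul(-1, 3))), Pow(57, -1)))), 2) = Pow(Add(139, Add(Mul(Mul(0, Add(5, Mul(Add(-1, -4), 1))), Pow(53, -1)), Mul(Mul(Pow(Add(6, Add(-1, Mul(-1, 3))), -1), Add(-4, Add(-1, Mul(-1, 3)))), Pow(57, -1)))), 2) = Pow(Add(139, Add(Mul(Mul(0, Add(5, Mul(-5, 1))), Rational(1, 53)), Mul(Mul(Pow(Add(6, Add(-1, -3)), -1), Add(-4, Add(-1, -3))), Rational(1, 57)))), 2) = Pow(Add(139, Add(Mul(Mul(0, Add(5, -5)), Rational(1, 53)), Mul(Mul(Pow(Add(6, -4), -1), Add(-4, -4)), Rational(1, 57)))), 2) = Pow(Add(139, Add(Mul(Mul(0, 0), Rational(1, 53)), Mul(Mul(Pow(2, -1), -8), Rational(1, 57)))), 2) = Pow(Add(139, Add(Mul(0, Rational(1, 53)), Mul(Mul(Rational(1, 2), -8), Rational(1, 57)))), 2) = Pow(Add(139, Add(0, Mul(-4, Rational(1, 57)))), 2) = Pow(Add(139, Add(0, Rational(-4, 57))), 2) = Pow(Add(139, Rational(-4, 57)), 2) = Pow(Rational(7919, 57), 2) = Rational(62710561, 3249)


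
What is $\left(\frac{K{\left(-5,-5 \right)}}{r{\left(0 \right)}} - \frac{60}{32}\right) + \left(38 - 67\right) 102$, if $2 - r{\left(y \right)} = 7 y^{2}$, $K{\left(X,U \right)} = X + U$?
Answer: $- \frac{23719}{8} \approx -2964.9$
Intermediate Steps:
$K{\left(X,U \right)} = U + X$
$r{\left(y \right)} = 2 - 7 y^{2}$
$\left(\frac{K{\left(-5,-5 \right)}}{r{\left(0 \right)}} - \frac{60}{32}\right) + \left(38 - 67\right) 102 = \left(\frac{-5 - 5}{2 - 7 \cdot 0^{2}} - \frac{60}{32}\right) + \left(38 - 67\right) 102 = \left(- \frac{10}{2 - 0} - \frac{15}{8}\right) + \left(38 - 67\right) 102 = \left(- \frac{10}{2 + 0} - \frac{15}{8}\right) - 2958 = \left(- \frac{10}{2} - \frac{15}{8}\right) - 2958 = \left(\left(-10\right) \frac{1}{2} - \frac{15}{8}\right) - 2958 = \left(-5 - \frac{15}{8}\right) - 2958 = - \frac{55}{8} - 2958 = - \frac{23719}{8}$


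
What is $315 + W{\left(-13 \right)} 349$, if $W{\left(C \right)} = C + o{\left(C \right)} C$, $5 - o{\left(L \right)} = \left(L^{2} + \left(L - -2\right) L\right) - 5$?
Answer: $1365952$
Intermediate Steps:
$o{\left(L \right)} = 10 - L^{2} - L \left(2 + L\right)$ ($o{\left(L \right)} = 5 - \left(\left(L^{2} + \left(L - -2\right) L\right) - 5\right) = 5 - \left(\left(L^{2} + \left(L + 2\right) L\right) - 5\right) = 5 - \left(\left(L^{2} + \left(2 + L\right) L\right) - 5\right) = 5 - \left(\left(L^{2} + L \left(2 + L\right)\right) - 5\right) = 5 - \left(-5 + L^{2} + L \left(2 + L\right)\right) = 10 - L^{2} - L \left(2 + L\right)$)
$W{\left(C \right)} = C + C \left(10 - 2 C - 2 C^{2}\right)$ ($W{\left(C \right)} = C + \left(10 - 2 C - 2 C^{2}\right) C = C + C \left(10 - 2 C - 2 C^{2}\right)$)
$315 + W{\left(-13 \right)} 349 = 315 + - 13 \left(11 - -26 - 2 \left(-13\right)^{2}\right) 349 = 315 + - 13 \left(11 + 26 - 338\right) 349 = 315 + \left(-13\right) \left(-301\right) 349 = 315 + 3913 \cdot 349 = 315 + 1365637 = 1365952$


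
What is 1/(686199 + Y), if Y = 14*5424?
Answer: 1/762135 ≈ 1.3121e-6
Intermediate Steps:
Y = 75936
1/(686199 + Y) = 1/(686199 + 75936) = 1/762135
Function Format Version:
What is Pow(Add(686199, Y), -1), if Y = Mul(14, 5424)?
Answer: Rational(1, 762135) ≈ 1.3121e-6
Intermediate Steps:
Y = 75936
Pow(Add(686199, Y), -1) = Pow(Add(686199, 75936), -1) = Pow(762135, -1) = Rational(1, 762135)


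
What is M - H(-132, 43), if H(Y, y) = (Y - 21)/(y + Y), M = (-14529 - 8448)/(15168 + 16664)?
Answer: -300663/123176 ≈ -2.4409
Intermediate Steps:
M = -999/1384 (M = -22977/31832 = -22977*1/31832 = -999/1384 ≈ -0.72182)
H(Y, y) = (-21 + Y)/(Y + y)
M - H(-132, 43) = -999/1384 - (-21 - 132)/(-132 + 43) = -999/1384 - (-153)/(-89) = -999/1384 - (-1)*(-153)/89 = -999/1384 - 1*153/89 = -999/1384 - 153/89 = -300663/123176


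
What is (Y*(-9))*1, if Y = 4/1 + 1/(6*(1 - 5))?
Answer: -285/8 ≈ -35.625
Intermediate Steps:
Y = 95/24 (Y = 4*1 + 1/(6*(-4)) = 4 + 1/(-24) = 4 + 1*(-1/24) = 4 - 1/24 = 95/24 ≈ 3.9583)
(Y*(-9))*1 = ((95/24)*(-9))*1 = -285/8*1 = -285/8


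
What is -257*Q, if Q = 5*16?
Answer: -20560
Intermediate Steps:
Q = 80
-257*Q = -257*80 = -20560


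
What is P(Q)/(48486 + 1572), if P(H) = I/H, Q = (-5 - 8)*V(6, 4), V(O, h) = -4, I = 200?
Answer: 25/325377 ≈ 7.6834e-5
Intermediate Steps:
Q = 52 (Q = (-5 - 8)*(-4) = -13*(-4) = 52)
P(H) = 200/H
P(Q)/(48486 + 1572) = (200/52)/(48486 + 1572) = (200*(1/52))/50058 = (50/13)*(1/50058) = 25/325377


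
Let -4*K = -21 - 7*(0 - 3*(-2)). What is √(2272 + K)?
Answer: √9151/2 ≈ 47.830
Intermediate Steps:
K = 63/4 (K = -(-21 - 7*(0 - 3*(-2)))/4 = -(-21 - 7*(0 + 6))/4 = -(-21 - 7*6)/4 = -(-21 - 42)/4 = -¼*(-63) = 63/4 ≈ 15.750)
√(2272 + K) = √(2272 + 63/4) = √(9151/4) = √9151/2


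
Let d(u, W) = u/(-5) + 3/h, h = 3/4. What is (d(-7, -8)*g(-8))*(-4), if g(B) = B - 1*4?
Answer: 1296/5 ≈ 259.20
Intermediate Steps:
g(B) = -4 + B (g(B) = B - 4 = -4 + B)
h = ¾ (h = 3*(¼) = ¾ ≈ 0.75000)
d(u, W) = 4 - u/5 (d(u, W) = u/(-5) + 3/(¾) = u*(-⅕) + 3*(4/3) = -u/5 + 4 = 4 - u/5)
(d(-7, -8)*g(-8))*(-4) = ((4 - ⅕*(-7))*(-4 - 8))*(-4) = ((4 + 7/5)*(-12))*(-4) = ((27/5)*(-12))*(-4) = -324/5*(-4) = 1296/5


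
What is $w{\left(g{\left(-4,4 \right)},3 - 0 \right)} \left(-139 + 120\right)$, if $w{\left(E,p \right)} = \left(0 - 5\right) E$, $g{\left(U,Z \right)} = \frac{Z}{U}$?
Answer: $-95$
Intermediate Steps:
$w{\left(E,p \right)} = - 5 E$
$w{\left(g{\left(-4,4 \right)},3 - 0 \right)} \left(-139 + 120\right) = - 5 \frac{4}{-4} \left(-139 + 120\right) = - 5 \cdot 4 \left(- \frac{1}{4}\right) \left(-19\right) = \left(-5\right) \left(-1\right) \left(-19\right) = 5 \left(-19\right) = -95$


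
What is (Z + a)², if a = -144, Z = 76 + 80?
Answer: 144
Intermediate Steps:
Z = 156
(Z + a)² = (156 - 144)² = 12² = 144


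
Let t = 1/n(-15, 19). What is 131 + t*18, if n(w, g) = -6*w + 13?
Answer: 13511/103 ≈ 131.17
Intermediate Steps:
n(w, g) = 13 - 6*w
t = 1/103 (t = 1/(13 - 6*(-15)) = 1/(13 + 90) = 1/103 ≈ 0.0097087)
131 + t*18 = 131 + (1/103)*18 = 131 + 18/103 = 13511/103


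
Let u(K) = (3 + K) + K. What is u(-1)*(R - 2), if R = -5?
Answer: -7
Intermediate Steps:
u(K) = 3 + 2*K
u(-1)*(R - 2) = (3 + 2*(-1))*(-5 - 2) = (3 - 2)*(-7) = 1*(-7) = -7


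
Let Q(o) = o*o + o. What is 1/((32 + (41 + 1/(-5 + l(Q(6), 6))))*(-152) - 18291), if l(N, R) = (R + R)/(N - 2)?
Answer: -47/1379669 ≈ -3.4066e-5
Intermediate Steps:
Q(o) = o + o² (Q(o) = o² + o = o + o²)
l(N, R) = 2*R/(-2 + N) (l(N, R) = (2*R)/(-2 + N) = 2*R/(-2 + N))
1/((32 + (41 + 1/(-5 + l(Q(6), 6))))*(-152) - 18291) = 1/((32 + (41 + 1/(-5 + 2*6/(-2 + 6*(1 + 6)))))*(-152) - 18291) = 1/((32 + (41 + 1/(-5 + 2*6/(-2 + 6*7))))*(-152) - 18291) = 1/((32 + (41 + 1/(-5 + 2*6/(-2 + 42))))*(-152) - 18291) = 1/((32 + (41 + 1/(-5 + 2*6/40)))*(-152) - 18291) = 1/((32 + (41 + 1/(-5 + 2*6*(1/40))))*(-152) - 18291) = 1/((32 + (41 + 1/(-5 + 3/10)))*(-152) - 18291) = 1/((32 + (41 + 1/(-47/10)))*(-152) - 18291) = 1/((32 + (41 - 10/47))*(-152) - 18291) = 1/((32 + 1917/47)*(-152) - 18291) = 1/((3421/47)*(-152) - 18291) = 1/(-519992/47 - 18291) = 1/(-1379669/47) = -47/1379669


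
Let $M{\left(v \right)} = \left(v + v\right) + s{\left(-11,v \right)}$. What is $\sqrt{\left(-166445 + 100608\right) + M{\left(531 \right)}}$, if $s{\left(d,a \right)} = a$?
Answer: $2 i \sqrt{16061} \approx 253.46 i$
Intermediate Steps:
$M{\left(v \right)} = 3 v$ ($M{\left(v \right)} = \left(v + v\right) + v = 2 v + v = 3 v$)
$\sqrt{\left(-166445 + 100608\right) + M{\left(531 \right)}} = \sqrt{\left(-166445 + 100608\right) + 3 \cdot 531} = \sqrt{-65837 + 1593} = \sqrt{-64244} = 2 i \sqrt{16061}$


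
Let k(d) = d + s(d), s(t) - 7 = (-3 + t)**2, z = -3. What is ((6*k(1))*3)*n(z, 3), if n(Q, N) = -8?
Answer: -1728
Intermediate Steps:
s(t) = 7 + (-3 + t)**2
k(d) = 7 + d + (-3 + d)**2 (k(d) = d + (7 + (-3 + d)**2) = 7 + d + (-3 + d)**2)
((6*k(1))*3)*n(z, 3) = ((6*(7 + 1 + (-3 + 1)**2))*3)*(-8) = ((6*(7 + 1 + (-2)**2))*3)*(-8) = ((6*(7 + 1 + 4))*3)*(-8) = ((6*12)*3)*(-8) = (72*3)*(-8) = 216*(-8) = -1728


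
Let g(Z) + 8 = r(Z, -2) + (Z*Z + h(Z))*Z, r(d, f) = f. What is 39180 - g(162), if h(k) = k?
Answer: -4238582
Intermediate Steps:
g(Z) = -10 + Z*(Z + Z**2) (g(Z) = -8 + (-2 + (Z*Z + Z)*Z) = -8 + (-2 + (Z**2 + Z)*Z) = -8 + (-2 + (Z + Z**2)*Z) = -8 + (-2 + Z*(Z + Z**2)) = -10 + Z*(Z + Z**2))
39180 - g(162) = 39180 - (-10 + 162**2 + 162**3) = 39180 - (-10 + 26244 + 4251528) = 39180 - 1*4277762 = 39180 - 4277762 = -4238582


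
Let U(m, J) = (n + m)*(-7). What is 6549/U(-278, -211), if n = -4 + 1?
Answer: 6549/1967 ≈ 3.3294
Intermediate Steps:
n = -3
U(m, J) = 21 - 7*m (U(m, J) = (-3 + m)*(-7) = 21 - 7*m)
6549/U(-278, -211) = 6549/(21 - 7*(-278)) = 6549/(21 + 1946) = 6549/1967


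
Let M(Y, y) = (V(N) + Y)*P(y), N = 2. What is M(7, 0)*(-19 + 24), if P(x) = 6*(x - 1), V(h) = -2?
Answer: -150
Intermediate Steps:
P(x) = -6 + 6*x (P(x) = 6*(-1 + x) = -6 + 6*x)
M(Y, y) = (-6 + 6*y)*(-2 + Y) (M(Y, y) = (-2 + Y)*(-6 + 6*y) = (-6 + 6*y)*(-2 + Y))
M(7, 0)*(-19 + 24) = (6*(-1 + 0)*(-2 + 7))*(-19 + 24) = (6*(-1)*5)*5 = -30*5 = -150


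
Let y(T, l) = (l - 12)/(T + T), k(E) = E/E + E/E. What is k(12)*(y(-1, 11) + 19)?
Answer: 39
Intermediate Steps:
k(E) = 2 (k(E) = 1 + 1 = 2)
y(T, l) = (-12 + l)/(2*T) (y(T, l) = (-12 + l)/((2*T)) = (-12 + l)*(1/(2*T)) = (-12 + l)/(2*T))
k(12)*(y(-1, 11) + 19) = 2*((½)*(-12 + 11)/(-1) + 19) = 2*((½)*(-1)*(-1) + 19) = 2*(½ + 19) = 2*(39/2) = 39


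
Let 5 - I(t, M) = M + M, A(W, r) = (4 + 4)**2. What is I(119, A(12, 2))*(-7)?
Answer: 861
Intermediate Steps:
A(W, r) = 64 (A(W, r) = 8**2 = 64)
I(t, M) = 5 - 2*M (I(t, M) = 5 - (M + M) = 5 - 2*M)
I(119, A(12, 2))*(-7) = (5 - 2*64)*(-7) = (5 - 128)*(-7) = -123*(-7) = 861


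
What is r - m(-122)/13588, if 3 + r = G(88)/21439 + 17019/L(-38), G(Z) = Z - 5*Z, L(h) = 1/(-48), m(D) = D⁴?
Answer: -5516534722135/6620753 ≈ -8.3322e+5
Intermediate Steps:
L(h) = -1/48
G(Z) = -4*Z
r = -1592167367/1949 (r = -3 + (-4*88/21439 + 17019/(-1/48)) = -3 + (-352*1/21439 + 17019*(-48)) = -3 + (-32/1949 - 816912) = -3 - 1592161520/1949 = -1592167367/1949 ≈ -8.1692e+5)
r - m(-122)/13588 = -1592167367/1949 - (-122)⁴/13588 = -1592167367/1949 - 221533456/13588 = -1592167367/1949 - 1*55383364/3397 = -1592167367/1949 - 55383364/3397 = -5516534722135/6620753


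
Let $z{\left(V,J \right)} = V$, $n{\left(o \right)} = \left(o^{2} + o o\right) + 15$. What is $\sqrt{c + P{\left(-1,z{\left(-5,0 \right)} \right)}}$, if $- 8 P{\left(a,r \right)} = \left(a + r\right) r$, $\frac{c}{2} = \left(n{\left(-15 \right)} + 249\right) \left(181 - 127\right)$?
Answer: $\frac{\sqrt{308433}}{2} \approx 277.68$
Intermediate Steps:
$n{\left(o \right)} = 15 + 2 o^{2}$ ($n{\left(o \right)} = \left(o^{2} + o^{2}\right) + 15 = 2 o^{2} + 15 = 15 + 2 o^{2}$)
$c = 77112$ ($c = 2 \left(\left(15 + 2 \left(-15\right)^{2}\right) + 249\right) \left(181 - 127\right) = 2 \left(\left(15 + 2 \cdot 225\right) + 249\right) 54 = 2 \left(\left(15 + 450\right) + 249\right) 54 = 2 \left(465 + 249\right) 54 = 2 \cdot 714 \cdot 54 = 2 \cdot 38556 = 77112$)
$P{\left(a,r \right)} = - \frac{r \left(a + r\right)}{8}$ ($P{\left(a,r \right)} = - \frac{\left(a + r\right) r}{8} = - \frac{r \left(a + r\right)}{8}$)
$\sqrt{c + P{\left(-1,z{\left(-5,0 \right)} \right)}} = \sqrt{77112 - - \frac{5 \left(-1 - 5\right)}{8}} = \sqrt{77112 - \left(- \frac{5}{8}\right) \left(-6\right)} = \sqrt{77112 - \frac{15}{4}} = \sqrt{\frac{308433}{4}} = \frac{\sqrt{308433}}{2}$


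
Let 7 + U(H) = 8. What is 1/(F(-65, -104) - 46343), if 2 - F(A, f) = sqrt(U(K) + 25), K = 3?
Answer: -46341/2147488255 + sqrt(26)/2147488255 ≈ -2.1577e-5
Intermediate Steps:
U(H) = 1 (U(H) = -7 + 8 = 1)
F(A, f) = 2 - sqrt(26) (F(A, f) = 2 - sqrt(1 + 25) = 2 - sqrt(26))
1/(F(-65, -104) - 46343) = 1/((2 - sqrt(26)) - 46343) = 1/(-46341 - sqrt(26))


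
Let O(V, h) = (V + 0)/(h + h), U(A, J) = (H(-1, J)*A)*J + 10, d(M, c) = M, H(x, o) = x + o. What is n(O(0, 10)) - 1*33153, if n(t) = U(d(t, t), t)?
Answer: -33143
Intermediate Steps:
H(x, o) = o + x
U(A, J) = 10 + A*J*(-1 + J) (U(A, J) = ((J - 1)*A)*J + 10 = ((-1 + J)*A)*J + 10 = (A*(-1 + J))*J + 10 = A*J*(-1 + J) + 10 = 10 + A*J*(-1 + J))
O(V, h) = V/(2*h) (O(V, h) = V/((2*h)) = V*(1/(2*h)) = V/(2*h))
n(t) = 10 + t²*(-1 + t) (n(t) = 10 + t*t*(-1 + t) = 10 + t²*(-1 + t))
n(O(0, 10)) - 1*33153 = (10 + ((½)*0/10)²*(-1 + (½)*0/10)) - 1*33153 = (10 + ((½)*0*(⅒))²*(-1 + (½)*0*(⅒))) - 33153 = (10 + 0²*(-1 + 0)) - 33153 = (10 + 0*(-1)) - 33153 = (10 + 0) - 33153 = 10 - 33153 = -33143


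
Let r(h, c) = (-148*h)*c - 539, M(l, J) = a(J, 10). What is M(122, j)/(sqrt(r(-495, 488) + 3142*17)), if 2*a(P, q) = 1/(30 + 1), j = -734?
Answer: sqrt(3978195)/739944270 ≈ 2.6955e-6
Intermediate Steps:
a(P, q) = 1/62 (a(P, q) = 1/(2*(30 + 1)) = (1/2)/31 = (1/2)*(1/31) = 1/62)
M(l, J) = 1/62
r(h, c) = -539 - 148*c*h (r(h, c) = -148*c*h - 539 = -539 - 148*c*h)
M(122, j)/(sqrt(r(-495, 488) + 3142*17)) = 1/(62*(sqrt((-539 - 148*488*(-495)) + 3142*17))) = 1/(62*(sqrt((-539 + 35750880) + 53414))) = 1/(62*(sqrt(35750341 + 53414))) = 1/(62*(sqrt(35803755))) = 1/(62*((3*sqrt(3978195)))) = (sqrt(3978195)/11934585)/62 = sqrt(3978195)/739944270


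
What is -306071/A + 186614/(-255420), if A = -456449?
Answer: -3501559433/58293101790 ≈ -0.060068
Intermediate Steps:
-306071/A + 186614/(-255420) = -306071/(-456449) + 186614/(-255420) = -306071*(-1/456449) + 186614*(-1/255420) = 306071/456449 - 93307/127710 = -3501559433/58293101790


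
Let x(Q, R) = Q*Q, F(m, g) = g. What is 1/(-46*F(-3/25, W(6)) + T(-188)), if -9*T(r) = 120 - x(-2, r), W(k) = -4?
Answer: 9/1540 ≈ 0.0058442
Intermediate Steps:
x(Q, R) = Q²
T(r) = -116/9 (T(r) = -(120 - 1*(-2)²)/9 = -(120 - 1*4)/9 = -(120 - 4)/9 = -⅑*116 = -116/9)
1/(-46*F(-3/25, W(6)) + T(-188)) = 1/(-46*(-4) - 116/9) = 1/(184 - 116/9) = 1/(1540/9) = 9/1540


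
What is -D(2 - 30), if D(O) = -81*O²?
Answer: 63504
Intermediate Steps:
-D(2 - 30) = -(-81)*(2 - 30)² = -(-81)*(-28)² = -(-81)*784 = -1*(-63504) = 63504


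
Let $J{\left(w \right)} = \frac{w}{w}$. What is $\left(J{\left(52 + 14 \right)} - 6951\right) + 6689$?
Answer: $-261$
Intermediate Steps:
$J{\left(w \right)} = 1$
$\left(J{\left(52 + 14 \right)} - 6951\right) + 6689 = \left(1 - 6951\right) + 6689 = -6950 + 6689 = -261$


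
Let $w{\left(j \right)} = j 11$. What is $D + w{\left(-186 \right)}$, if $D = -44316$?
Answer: $-46362$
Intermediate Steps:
$w{\left(j \right)} = 11 j$
$D + w{\left(-186 \right)} = -44316 + 11 \left(-186\right) = -44316 - 2046 = -46362$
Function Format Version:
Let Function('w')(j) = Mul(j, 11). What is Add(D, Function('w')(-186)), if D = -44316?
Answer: -46362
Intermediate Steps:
Function('w')(j) = Mul(11, j)
Add(D, Function('w')(-186)) = Add(-44316, Mul(11, -186)) = Add(-44316, -2046) = -46362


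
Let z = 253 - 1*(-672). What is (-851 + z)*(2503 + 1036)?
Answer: 261886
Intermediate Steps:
z = 925 (z = 253 + 672 = 925)
(-851 + z)*(2503 + 1036) = (-851 + 925)*(2503 + 1036) = 74*3539 = 261886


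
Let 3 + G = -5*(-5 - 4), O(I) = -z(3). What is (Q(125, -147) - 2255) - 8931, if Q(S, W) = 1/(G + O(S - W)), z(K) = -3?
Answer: -503369/45 ≈ -11186.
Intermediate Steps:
O(I) = 3 (O(I) = -1*(-3) = 3)
G = 42 (G = -3 - 5*(-5 - 4) = -3 - 5*(-9) = -3 + 45 = 42)
Q(S, W) = 1/45 (Q(S, W) = 1/(42 + 3) = 1/45)
(Q(125, -147) - 2255) - 8931 = (1/45 - 2255) - 8931 = -101474/45 - 8931 = -503369/45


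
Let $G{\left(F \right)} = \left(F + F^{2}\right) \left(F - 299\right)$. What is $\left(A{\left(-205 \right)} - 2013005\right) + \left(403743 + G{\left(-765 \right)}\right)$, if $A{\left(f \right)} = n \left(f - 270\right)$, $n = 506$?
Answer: $-623715052$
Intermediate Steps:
$G{\left(F \right)} = \left(-299 + F\right) \left(F + F^{2}\right)$ ($G{\left(F \right)} = \left(F + F^{2}\right) \left(-299 + F\right) = \left(-299 + F\right) \left(F + F^{2}\right)$)
$A{\left(f \right)} = -136620 + 506 f$ ($A{\left(f \right)} = 506 \left(f - 270\right) = 506 \left(-270 + f\right) = -136620 + 506 f$)
$\left(A{\left(-205 \right)} - 2013005\right) + \left(403743 + G{\left(-765 \right)}\right) = \left(\left(-136620 + 506 \left(-205\right)\right) - 2013005\right) + \left(403743 - 765 \left(-299 + \left(-765\right)^{2} - -227970\right)\right) = \left(\left(-136620 - 103730\right) - 2013005\right) + \left(403743 - 765 \left(-299 + 585225 + 227970\right)\right) = \left(-240350 - 2013005\right) + \left(403743 - 621865440\right) = -2253355 + \left(403743 - 621865440\right) = -2253355 - 621461697 = -623715052$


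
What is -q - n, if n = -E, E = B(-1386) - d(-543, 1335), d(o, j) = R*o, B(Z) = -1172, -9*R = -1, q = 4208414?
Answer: -12628577/3 ≈ -4.2095e+6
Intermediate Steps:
R = ⅑ (R = -⅑*(-1) = ⅑ ≈ 0.11111)
d(o, j) = o/9
E = -3335/3 (E = -1172 - (-543)/9 = -1172 - 1*(-181/3) = -1172 + 181/3 = -3335/3 ≈ -1111.7)
n = 3335/3 (n = -1*(-3335/3) = 3335/3 ≈ 1111.7)
-q - n = -1*4208414 - 1*3335/3 = -4208414 - 3335/3 = -12628577/3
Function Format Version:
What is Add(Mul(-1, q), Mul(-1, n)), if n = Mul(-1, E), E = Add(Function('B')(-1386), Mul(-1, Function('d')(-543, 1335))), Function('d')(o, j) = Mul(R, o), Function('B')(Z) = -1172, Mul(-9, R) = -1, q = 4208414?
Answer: Rational(-12628577, 3) ≈ -4.2095e+6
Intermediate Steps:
R = Rational(1, 9) (R = Mul(Rational(-1, 9), -1) = Rational(1, 9) ≈ 0.11111)
Function('d')(o, j) = Mul(Rational(1, 9), o)
E = Rational(-3335, 3) (E = Add(-1172, Mul(-1, Mul(Rational(1, 9), -543))) = Add(-1172, Mul(-1, Rational(-181, 3))) = Add(-1172, Rational(181, 3)) = Rational(-3335, 3) ≈ -1111.7)
n = Rational(3335, 3) (n = Mul(-1, Rational(-3335, 3)) = Rational(3335, 3) ≈ 1111.7)
Add(Mul(-1, q), Mul(-1, n)) = Add(Mul(-1, 4208414), Mul(-1, Rational(3335, 3))) = Add(-4208414, Rational(-3335, 3)) = Rational(-12628577, 3)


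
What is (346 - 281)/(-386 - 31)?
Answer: -65/417 ≈ -0.15588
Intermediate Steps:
(346 - 281)/(-386 - 31) = 65/(-417) = 65*(-1/417) = -65/417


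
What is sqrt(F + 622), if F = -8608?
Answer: 11*I*sqrt(66) ≈ 89.364*I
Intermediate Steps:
sqrt(F + 622) = sqrt(-8608 + 622) = sqrt(-7986) = 11*I*sqrt(66)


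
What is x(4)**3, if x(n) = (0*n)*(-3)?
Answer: 0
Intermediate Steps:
x(n) = 0 (x(n) = 0*(-3) = 0)
x(4)**3 = 0**3 = 0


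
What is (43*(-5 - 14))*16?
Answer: -13072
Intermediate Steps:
(43*(-5 - 14))*16 = (43*(-19))*16 = -817*16 = -13072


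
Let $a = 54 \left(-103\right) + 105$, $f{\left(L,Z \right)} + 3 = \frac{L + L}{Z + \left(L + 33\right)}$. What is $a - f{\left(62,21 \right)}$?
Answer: $- \frac{158197}{29} \approx -5455.1$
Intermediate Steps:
$f{\left(L,Z \right)} = -3 + \frac{2 L}{33 + L + Z}$ ($f{\left(L,Z \right)} = -3 + \frac{L + L}{Z + \left(L + 33\right)} = -3 + \frac{2 L}{Z + \left(33 + L\right)} = -3 + \frac{2 L}{33 + L + Z}$)
$a = -5457$ ($a = -5562 + 105 = -5457$)
$a - f{\left(62,21 \right)} = -5457 - \frac{-99 - 62 - 63}{33 + 62 + 21} = -5457 - \frac{-99 - 62 - 63}{116} = -5457 - \frac{1}{116} \left(-224\right) = -5457 - - \frac{56}{29} = -5457 + \frac{56}{29} = - \frac{158197}{29}$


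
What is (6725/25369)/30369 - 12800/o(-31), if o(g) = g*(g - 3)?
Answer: -4930755886325/406017221847 ≈ -12.144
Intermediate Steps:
o(g) = g*(-3 + g)
(6725/25369)/30369 - 12800/o(-31) = (6725/25369)/30369 - 12800*(-1/(31*(-3 - 31))) = (6725*(1/25369))*(1/30369) - 12800/((-31*(-34))) = (6725/25369)*(1/30369) - 12800/1054 = 6725/770431161 - 12800*1/1054 = 6725/770431161 - 6400/527 = -4930755886325/406017221847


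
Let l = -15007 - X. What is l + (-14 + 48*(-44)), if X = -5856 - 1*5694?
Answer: -5583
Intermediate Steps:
X = -11550 (X = -5856 - 5694 = -11550)
l = -3457 (l = -15007 - 1*(-11550) = -15007 + 11550 = -3457)
l + (-14 + 48*(-44)) = -3457 + (-14 + 48*(-44)) = -3457 + (-14 - 2112) = -3457 - 2126 = -5583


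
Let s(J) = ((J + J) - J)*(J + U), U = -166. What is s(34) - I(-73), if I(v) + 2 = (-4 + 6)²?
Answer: -4490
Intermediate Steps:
I(v) = 2 (I(v) = -2 + (-4 + 6)² = -2 + 2² = -2 + 4 = 2)
s(J) = J*(-166 + J) (s(J) = ((J + J) - J)*(J - 166) = (2*J - J)*(-166 + J) = J*(-166 + J))
s(34) - I(-73) = 34*(-166 + 34) - 1*2 = 34*(-132) - 2 = -4488 - 2 = -4490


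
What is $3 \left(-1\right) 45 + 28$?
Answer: $-107$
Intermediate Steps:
$3 \left(-1\right) 45 + 28 = \left(-3\right) 45 + 28 = -135 + 28 = -107$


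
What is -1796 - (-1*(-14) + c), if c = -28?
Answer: -1782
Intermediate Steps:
-1796 - (-1*(-14) + c) = -1796 - (-1*(-14) - 28) = -1796 - (14 - 28) = -1796 - 1*(-14) = -1796 + 14 = -1782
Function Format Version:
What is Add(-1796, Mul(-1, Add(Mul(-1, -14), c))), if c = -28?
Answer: -1782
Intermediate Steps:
Add(-1796, Mul(-1, Add(Mul(-1, -14), c))) = Add(-1796, Mul(-1, Add(Mul(-1, -14), -28))) = Add(-1796, Mul(-1, Add(14, -28))) = Add(-1796, Mul(-1, -14)) = Add(-1796, 14) = -1782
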